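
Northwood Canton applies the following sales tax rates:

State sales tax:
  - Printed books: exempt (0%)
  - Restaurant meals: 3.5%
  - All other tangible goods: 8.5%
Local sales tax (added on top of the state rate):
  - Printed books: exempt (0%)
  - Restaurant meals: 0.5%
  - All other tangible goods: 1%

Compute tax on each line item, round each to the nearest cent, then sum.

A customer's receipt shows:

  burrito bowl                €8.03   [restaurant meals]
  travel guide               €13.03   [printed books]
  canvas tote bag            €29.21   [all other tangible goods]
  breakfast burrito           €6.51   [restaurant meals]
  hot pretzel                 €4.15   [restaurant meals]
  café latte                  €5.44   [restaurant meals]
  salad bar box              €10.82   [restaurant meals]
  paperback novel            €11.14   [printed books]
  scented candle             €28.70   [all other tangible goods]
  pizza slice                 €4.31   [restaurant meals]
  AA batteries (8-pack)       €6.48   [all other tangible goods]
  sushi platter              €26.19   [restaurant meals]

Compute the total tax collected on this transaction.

Burrito bowl €8.03: restaurant meals → 3.5% + 0.5% local = 4% → €0.32
Travel guide €13.03: printed books → 0% + 0% local = 0% → €0.00
Canvas tote bag €29.21: all other tangible goods → 8.5% + 1% local = 9.5% → €2.77
Breakfast burrito €6.51: restaurant meals → 3.5% + 0.5% local = 4% → €0.26
Hot pretzel €4.15: restaurant meals → 3.5% + 0.5% local = 4% → €0.17
Café latte €5.44: restaurant meals → 3.5% + 0.5% local = 4% → €0.22
Salad bar box €10.82: restaurant meals → 3.5% + 0.5% local = 4% → €0.43
Paperback novel €11.14: printed books → 0% + 0% local = 0% → €0.00
Scented candle €28.70: all other tangible goods → 8.5% + 1% local = 9.5% → €2.73
Pizza slice €4.31: restaurant meals → 3.5% + 0.5% local = 4% → €0.17
AA batteries (8-pack) €6.48: all other tangible goods → 8.5% + 1% local = 9.5% → €0.62
Sushi platter €26.19: restaurant meals → 3.5% + 0.5% local = 4% → €1.05
Total tax = €0.32 + €2.77 + €0.26 + €0.17 + €0.22 + €0.43 + €2.73 + €0.17 + €0.62 + €1.05 = €8.74

€8.74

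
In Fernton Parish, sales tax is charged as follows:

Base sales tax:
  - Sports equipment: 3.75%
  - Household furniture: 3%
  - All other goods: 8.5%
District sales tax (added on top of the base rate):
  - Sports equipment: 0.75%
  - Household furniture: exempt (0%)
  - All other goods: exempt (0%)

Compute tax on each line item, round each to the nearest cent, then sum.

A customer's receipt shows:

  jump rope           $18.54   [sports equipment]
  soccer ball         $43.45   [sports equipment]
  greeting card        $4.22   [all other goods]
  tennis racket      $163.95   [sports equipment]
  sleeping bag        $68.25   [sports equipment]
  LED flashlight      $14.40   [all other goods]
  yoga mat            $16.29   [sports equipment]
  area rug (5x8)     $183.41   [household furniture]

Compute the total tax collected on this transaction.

$21.05

Jump rope $18.54: sports equipment → 3.75% + 0.75% district = 4.5% → $0.83
Soccer ball $43.45: sports equipment → 3.75% + 0.75% district = 4.5% → $1.96
Greeting card $4.22: all other goods → 8.5% + 0% district = 8.5% → $0.36
Tennis racket $163.95: sports equipment → 3.75% + 0.75% district = 4.5% → $7.38
Sleeping bag $68.25: sports equipment → 3.75% + 0.75% district = 4.5% → $3.07
LED flashlight $14.40: all other goods → 8.5% + 0% district = 8.5% → $1.22
Yoga mat $16.29: sports equipment → 3.75% + 0.75% district = 4.5% → $0.73
Area rug (5x8) $183.41: household furniture → 3% + 0% district = 3% → $5.50
Total tax = $0.83 + $1.96 + $0.36 + $7.38 + $3.07 + $1.22 + $0.73 + $5.50 = $21.05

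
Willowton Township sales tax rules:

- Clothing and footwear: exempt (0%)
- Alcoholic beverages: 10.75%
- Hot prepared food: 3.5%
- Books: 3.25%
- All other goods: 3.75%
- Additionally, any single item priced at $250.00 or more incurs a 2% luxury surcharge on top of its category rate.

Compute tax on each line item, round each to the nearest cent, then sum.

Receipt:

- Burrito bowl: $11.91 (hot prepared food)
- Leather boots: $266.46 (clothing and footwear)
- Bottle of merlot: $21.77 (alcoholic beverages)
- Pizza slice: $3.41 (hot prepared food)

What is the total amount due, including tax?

$311.76

Burrito bowl $11.91: hot prepared food → 3.5% → $0.42
Leather boots $266.46: clothing and footwear → 0% + 2% surcharge = 2% → $5.33
Bottle of merlot $21.77: alcoholic beverages → 10.75% → $2.34
Pizza slice $3.41: hot prepared food → 3.5% → $0.12
Subtotal = $303.55; tax = $8.21; total due = $311.76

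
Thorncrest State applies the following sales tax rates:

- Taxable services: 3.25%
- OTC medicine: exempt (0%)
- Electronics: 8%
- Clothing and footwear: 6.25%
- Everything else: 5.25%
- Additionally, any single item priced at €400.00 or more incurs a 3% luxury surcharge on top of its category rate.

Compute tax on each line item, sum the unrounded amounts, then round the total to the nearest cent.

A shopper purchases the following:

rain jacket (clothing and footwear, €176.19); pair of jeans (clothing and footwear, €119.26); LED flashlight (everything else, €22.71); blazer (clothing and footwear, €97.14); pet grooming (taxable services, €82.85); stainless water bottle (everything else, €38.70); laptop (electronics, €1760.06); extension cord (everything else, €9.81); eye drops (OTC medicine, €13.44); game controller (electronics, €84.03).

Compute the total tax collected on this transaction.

€231.30

Rain jacket €176.19: clothing and footwear → 6.25% → €11.011875
Pair of jeans €119.26: clothing and footwear → 6.25% → €7.45375
LED flashlight €22.71: everything else → 5.25% → €1.192275
Blazer €97.14: clothing and footwear → 6.25% → €6.07125
Pet grooming €82.85: taxable services → 3.25% → €2.692625
Stainless water bottle €38.70: everything else → 5.25% → €2.03175
Laptop €1760.06: electronics → 8% + 3% surcharge = 11% → €193.6066
Extension cord €9.81: everything else → 5.25% → €0.515025
Eye drops €13.44: OTC medicine → 0% → €0.00
Game controller €84.03: electronics → 8% → €6.7224
Unrounded tax sum = €231.29755 → €231.30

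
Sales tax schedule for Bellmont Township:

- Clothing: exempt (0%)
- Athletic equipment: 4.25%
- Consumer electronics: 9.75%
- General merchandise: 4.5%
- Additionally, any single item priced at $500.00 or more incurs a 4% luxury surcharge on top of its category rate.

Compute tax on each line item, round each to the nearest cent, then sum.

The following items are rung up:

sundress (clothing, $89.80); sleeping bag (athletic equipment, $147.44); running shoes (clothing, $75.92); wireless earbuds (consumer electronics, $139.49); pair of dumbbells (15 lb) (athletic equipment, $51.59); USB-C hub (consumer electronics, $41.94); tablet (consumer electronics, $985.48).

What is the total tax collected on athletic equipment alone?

$8.46

Sleeping bag $147.44: athletic equipment → 4.25% → $6.27
Pair of dumbbells (15 lb) $51.59: athletic equipment → 4.25% → $2.19
Tax on athletic equipment = $6.27 + $2.19 = $8.46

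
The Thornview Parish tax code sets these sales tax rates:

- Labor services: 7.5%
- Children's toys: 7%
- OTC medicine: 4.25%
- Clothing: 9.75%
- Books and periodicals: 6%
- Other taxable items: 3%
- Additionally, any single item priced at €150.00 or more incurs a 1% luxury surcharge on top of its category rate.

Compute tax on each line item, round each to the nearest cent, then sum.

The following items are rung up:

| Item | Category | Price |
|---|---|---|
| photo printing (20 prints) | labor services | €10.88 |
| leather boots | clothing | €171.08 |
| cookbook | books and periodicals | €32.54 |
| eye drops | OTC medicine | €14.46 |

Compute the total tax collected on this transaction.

€21.77

Photo printing (20 prints) €10.88: labor services → 7.5% → €0.82
Leather boots €171.08: clothing → 9.75% + 1% surcharge = 10.75% → €18.39
Cookbook €32.54: books and periodicals → 6% → €1.95
Eye drops €14.46: OTC medicine → 4.25% → €0.61
Total tax = €0.82 + €18.39 + €1.95 + €0.61 = €21.77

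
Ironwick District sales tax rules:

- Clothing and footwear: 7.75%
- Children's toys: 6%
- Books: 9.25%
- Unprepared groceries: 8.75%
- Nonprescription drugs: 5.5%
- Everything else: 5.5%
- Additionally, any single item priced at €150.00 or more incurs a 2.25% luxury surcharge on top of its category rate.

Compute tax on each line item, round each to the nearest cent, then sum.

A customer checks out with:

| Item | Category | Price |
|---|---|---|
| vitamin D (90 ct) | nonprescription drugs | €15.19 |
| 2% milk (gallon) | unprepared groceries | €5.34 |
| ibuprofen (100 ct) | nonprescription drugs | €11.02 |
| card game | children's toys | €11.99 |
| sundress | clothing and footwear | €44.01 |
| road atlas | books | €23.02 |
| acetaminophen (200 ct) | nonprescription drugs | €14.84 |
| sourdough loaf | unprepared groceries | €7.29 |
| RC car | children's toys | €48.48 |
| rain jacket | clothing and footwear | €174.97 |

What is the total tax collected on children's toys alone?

€3.63

Card game €11.99: children's toys → 6% → €0.72
RC car €48.48: children's toys → 6% → €2.91
Tax on children's toys = €0.72 + €2.91 = €3.63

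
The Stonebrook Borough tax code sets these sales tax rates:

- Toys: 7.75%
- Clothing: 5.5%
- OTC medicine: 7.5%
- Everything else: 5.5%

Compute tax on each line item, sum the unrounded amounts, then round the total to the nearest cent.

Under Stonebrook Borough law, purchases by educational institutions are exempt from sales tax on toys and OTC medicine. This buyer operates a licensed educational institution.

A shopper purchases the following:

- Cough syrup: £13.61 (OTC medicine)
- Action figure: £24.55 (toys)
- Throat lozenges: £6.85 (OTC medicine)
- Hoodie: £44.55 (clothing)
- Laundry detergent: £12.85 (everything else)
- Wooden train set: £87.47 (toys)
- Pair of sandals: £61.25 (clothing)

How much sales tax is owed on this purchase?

£6.53

Cough syrup £13.61: OTC medicine, buyer-exempt → 0% → £0.00
Action figure £24.55: toys, buyer-exempt → 0% → £0.00
Throat lozenges £6.85: OTC medicine, buyer-exempt → 0% → £0.00
Hoodie £44.55: clothing → 5.5% → £2.45025
Laundry detergent £12.85: everything else → 5.5% → £0.70675
Wooden train set £87.47: toys, buyer-exempt → 0% → £0.00
Pair of sandals £61.25: clothing → 5.5% → £3.36875
Unrounded tax sum = £6.52575 → £6.53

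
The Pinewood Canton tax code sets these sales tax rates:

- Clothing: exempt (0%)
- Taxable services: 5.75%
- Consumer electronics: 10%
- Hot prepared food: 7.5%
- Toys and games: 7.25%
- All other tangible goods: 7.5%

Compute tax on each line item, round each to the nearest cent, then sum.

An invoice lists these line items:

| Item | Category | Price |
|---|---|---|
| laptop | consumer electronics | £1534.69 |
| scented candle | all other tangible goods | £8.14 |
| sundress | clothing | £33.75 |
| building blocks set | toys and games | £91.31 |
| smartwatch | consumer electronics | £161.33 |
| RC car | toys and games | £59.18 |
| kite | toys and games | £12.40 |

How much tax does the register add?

Laptop £1534.69: consumer electronics → 10% → £153.47
Scented candle £8.14: all other tangible goods → 7.5% → £0.61
Sundress £33.75: clothing → 0% → £0.00
Building blocks set £91.31: toys and games → 7.25% → £6.62
Smartwatch £161.33: consumer electronics → 10% → £16.13
RC car £59.18: toys and games → 7.25% → £4.29
Kite £12.40: toys and games → 7.25% → £0.90
Total tax = £153.47 + £0.61 + £6.62 + £16.13 + £4.29 + £0.90 = £182.02

£182.02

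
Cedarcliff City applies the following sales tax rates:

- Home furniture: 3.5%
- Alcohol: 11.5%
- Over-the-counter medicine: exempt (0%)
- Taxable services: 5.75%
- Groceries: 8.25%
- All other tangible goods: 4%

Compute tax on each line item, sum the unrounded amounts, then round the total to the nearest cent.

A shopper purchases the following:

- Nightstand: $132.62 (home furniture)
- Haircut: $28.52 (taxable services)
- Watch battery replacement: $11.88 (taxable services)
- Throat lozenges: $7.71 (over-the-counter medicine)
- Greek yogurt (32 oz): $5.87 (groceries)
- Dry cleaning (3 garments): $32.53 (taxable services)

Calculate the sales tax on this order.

Nightstand $132.62: home furniture → 3.5% → $4.6417
Haircut $28.52: taxable services → 5.75% → $1.6399
Watch battery replacement $11.88: taxable services → 5.75% → $0.6831
Throat lozenges $7.71: over-the-counter medicine → 0% → $0.00
Greek yogurt (32 oz) $5.87: groceries → 8.25% → $0.484275
Dry cleaning (3 garments) $32.53: taxable services → 5.75% → $1.870475
Unrounded tax sum = $9.31945 → $9.32

$9.32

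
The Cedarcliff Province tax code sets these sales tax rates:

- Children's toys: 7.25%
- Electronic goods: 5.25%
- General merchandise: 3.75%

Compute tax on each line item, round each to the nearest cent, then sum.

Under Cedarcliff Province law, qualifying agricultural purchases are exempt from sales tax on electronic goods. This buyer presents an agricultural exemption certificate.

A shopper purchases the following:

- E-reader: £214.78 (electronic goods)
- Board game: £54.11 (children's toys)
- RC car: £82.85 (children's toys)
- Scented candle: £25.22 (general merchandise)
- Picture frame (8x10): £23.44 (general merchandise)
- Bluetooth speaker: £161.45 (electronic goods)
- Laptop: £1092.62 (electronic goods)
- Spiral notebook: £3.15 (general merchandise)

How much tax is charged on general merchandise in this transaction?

Scented candle £25.22: general merchandise → 3.75% → £0.95
Picture frame (8x10) £23.44: general merchandise → 3.75% → £0.88
Spiral notebook £3.15: general merchandise → 3.75% → £0.12
Tax on general merchandise = £0.95 + £0.88 + £0.12 = £1.95

£1.95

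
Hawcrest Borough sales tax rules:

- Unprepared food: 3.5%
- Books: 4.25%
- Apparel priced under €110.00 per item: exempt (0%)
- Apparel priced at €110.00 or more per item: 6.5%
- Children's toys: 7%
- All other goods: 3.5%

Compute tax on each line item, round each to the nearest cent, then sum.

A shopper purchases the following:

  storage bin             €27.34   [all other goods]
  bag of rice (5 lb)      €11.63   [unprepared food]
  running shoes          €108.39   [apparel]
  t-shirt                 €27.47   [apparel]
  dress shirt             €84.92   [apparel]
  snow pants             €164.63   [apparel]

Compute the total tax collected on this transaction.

Storage bin €27.34: all other goods → 3.5% → €0.96
Bag of rice (5 lb) €11.63: unprepared food → 3.5% → €0.41
Running shoes €108.39: apparel, under €110.00 → 0% → €0.00
T-shirt €27.47: apparel, under €110.00 → 0% → €0.00
Dress shirt €84.92: apparel, under €110.00 → 0% → €0.00
Snow pants €164.63: apparel, €110.00 or more → 6.5% → €10.70
Total tax = €0.96 + €0.41 + €10.70 = €12.07

€12.07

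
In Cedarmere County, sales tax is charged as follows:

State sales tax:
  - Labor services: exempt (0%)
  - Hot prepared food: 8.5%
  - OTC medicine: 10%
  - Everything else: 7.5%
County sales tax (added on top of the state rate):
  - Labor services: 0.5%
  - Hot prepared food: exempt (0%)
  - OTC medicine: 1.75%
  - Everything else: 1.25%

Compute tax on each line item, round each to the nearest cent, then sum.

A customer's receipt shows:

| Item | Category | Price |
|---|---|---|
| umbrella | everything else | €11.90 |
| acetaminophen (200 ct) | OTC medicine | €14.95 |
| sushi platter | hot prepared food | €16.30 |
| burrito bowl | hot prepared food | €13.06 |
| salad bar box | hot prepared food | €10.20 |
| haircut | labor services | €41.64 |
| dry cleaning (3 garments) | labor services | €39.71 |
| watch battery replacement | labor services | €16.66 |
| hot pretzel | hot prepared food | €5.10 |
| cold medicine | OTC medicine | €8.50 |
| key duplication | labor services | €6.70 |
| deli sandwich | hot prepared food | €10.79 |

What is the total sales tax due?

Umbrella €11.90: everything else → 7.5% + 1.25% county = 8.75% → €1.04
Acetaminophen (200 ct) €14.95: OTC medicine → 10% + 1.75% county = 11.75% → €1.76
Sushi platter €16.30: hot prepared food → 8.5% + 0% county = 8.5% → €1.39
Burrito bowl €13.06: hot prepared food → 8.5% + 0% county = 8.5% → €1.11
Salad bar box €10.20: hot prepared food → 8.5% + 0% county = 8.5% → €0.87
Haircut €41.64: labor services → 0% + 0.5% county = 0.5% → €0.21
Dry cleaning (3 garments) €39.71: labor services → 0% + 0.5% county = 0.5% → €0.20
Watch battery replacement €16.66: labor services → 0% + 0.5% county = 0.5% → €0.08
Hot pretzel €5.10: hot prepared food → 8.5% + 0% county = 8.5% → €0.43
Cold medicine €8.50: OTC medicine → 10% + 1.75% county = 11.75% → €1.00
Key duplication €6.70: labor services → 0% + 0.5% county = 0.5% → €0.03
Deli sandwich €10.79: hot prepared food → 8.5% + 0% county = 8.5% → €0.92
Total tax = €1.04 + €1.76 + €1.39 + €1.11 + €0.87 + €0.21 + €0.20 + €0.08 + €0.43 + €1.00 + €0.03 + €0.92 = €9.04

€9.04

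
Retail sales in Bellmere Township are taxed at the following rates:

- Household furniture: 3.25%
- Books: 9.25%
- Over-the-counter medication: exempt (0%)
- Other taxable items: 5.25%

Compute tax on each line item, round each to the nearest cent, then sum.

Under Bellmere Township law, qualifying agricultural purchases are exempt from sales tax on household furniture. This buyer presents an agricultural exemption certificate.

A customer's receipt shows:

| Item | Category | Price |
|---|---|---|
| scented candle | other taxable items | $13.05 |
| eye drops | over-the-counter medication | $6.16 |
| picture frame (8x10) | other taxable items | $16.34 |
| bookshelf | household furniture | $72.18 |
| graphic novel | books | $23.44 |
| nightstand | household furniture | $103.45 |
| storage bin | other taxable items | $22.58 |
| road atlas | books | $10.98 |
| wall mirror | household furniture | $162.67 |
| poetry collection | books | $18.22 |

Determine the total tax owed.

$7.62

Scented candle $13.05: other taxable items → 5.25% → $0.69
Eye drops $6.16: over-the-counter medication → 0% → $0.00
Picture frame (8x10) $16.34: other taxable items → 5.25% → $0.86
Bookshelf $72.18: household furniture, buyer-exempt → 0% → $0.00
Graphic novel $23.44: books → 9.25% → $2.17
Nightstand $103.45: household furniture, buyer-exempt → 0% → $0.00
Storage bin $22.58: other taxable items → 5.25% → $1.19
Road atlas $10.98: books → 9.25% → $1.02
Wall mirror $162.67: household furniture, buyer-exempt → 0% → $0.00
Poetry collection $18.22: books → 9.25% → $1.69
Total tax = $0.69 + $0.86 + $2.17 + $1.19 + $1.02 + $1.69 = $7.62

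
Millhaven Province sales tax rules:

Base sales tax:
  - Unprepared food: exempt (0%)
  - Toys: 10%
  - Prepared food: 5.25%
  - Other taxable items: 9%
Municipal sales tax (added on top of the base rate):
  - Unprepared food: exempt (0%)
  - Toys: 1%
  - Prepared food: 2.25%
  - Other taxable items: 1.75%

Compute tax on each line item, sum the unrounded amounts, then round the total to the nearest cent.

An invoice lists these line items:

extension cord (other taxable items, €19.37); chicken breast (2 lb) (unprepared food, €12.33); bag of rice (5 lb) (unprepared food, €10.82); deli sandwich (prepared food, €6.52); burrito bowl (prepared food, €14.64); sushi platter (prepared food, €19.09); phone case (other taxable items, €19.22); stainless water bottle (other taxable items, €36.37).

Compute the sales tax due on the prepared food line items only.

Deli sandwich €6.52: prepared food → 5.25% + 2.25% municipal = 7.5% → €0.489
Burrito bowl €14.64: prepared food → 5.25% + 2.25% municipal = 7.5% → €1.098
Sushi platter €19.09: prepared food → 5.25% + 2.25% municipal = 7.5% → €1.43175
Tax on prepared food: unrounded sum = €3.01875 → €3.02

€3.02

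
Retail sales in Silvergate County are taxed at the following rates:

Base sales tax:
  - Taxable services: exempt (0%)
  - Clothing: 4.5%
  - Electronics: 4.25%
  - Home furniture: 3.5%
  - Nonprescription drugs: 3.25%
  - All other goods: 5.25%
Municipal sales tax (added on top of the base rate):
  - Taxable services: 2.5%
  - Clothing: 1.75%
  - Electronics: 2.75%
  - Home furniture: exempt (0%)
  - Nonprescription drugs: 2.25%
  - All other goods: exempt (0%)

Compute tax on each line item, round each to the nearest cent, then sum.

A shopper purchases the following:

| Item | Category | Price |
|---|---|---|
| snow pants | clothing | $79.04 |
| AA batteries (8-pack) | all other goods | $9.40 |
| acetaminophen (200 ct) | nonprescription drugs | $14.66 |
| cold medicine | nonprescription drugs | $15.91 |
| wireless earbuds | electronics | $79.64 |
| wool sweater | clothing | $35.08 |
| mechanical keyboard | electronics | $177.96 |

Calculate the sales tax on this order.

Snow pants $79.04: clothing → 4.5% + 1.75% municipal = 6.25% → $4.94
AA batteries (8-pack) $9.40: all other goods → 5.25% + 0% municipal = 5.25% → $0.49
Acetaminophen (200 ct) $14.66: nonprescription drugs → 3.25% + 2.25% municipal = 5.5% → $0.81
Cold medicine $15.91: nonprescription drugs → 3.25% + 2.25% municipal = 5.5% → $0.88
Wireless earbuds $79.64: electronics → 4.25% + 2.75% municipal = 7% → $5.57
Wool sweater $35.08: clothing → 4.5% + 1.75% municipal = 6.25% → $2.19
Mechanical keyboard $177.96: electronics → 4.25% + 2.75% municipal = 7% → $12.46
Total tax = $4.94 + $0.49 + $0.81 + $0.88 + $5.57 + $2.19 + $12.46 = $27.34

$27.34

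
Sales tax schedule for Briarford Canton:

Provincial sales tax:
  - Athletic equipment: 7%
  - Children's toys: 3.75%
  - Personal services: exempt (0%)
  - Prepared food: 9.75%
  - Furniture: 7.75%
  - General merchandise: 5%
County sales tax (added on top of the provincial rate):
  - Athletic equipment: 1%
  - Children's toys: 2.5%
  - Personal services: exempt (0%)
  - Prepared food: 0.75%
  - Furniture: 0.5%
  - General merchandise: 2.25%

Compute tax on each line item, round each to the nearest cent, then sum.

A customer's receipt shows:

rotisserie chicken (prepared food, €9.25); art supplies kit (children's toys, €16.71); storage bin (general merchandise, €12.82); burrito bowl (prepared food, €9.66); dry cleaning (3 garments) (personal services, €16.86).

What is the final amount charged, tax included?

€69.25

Rotisserie chicken €9.25: prepared food → 9.75% + 0.75% county = 10.5% → €0.97
Art supplies kit €16.71: children's toys → 3.75% + 2.5% county = 6.25% → €1.04
Storage bin €12.82: general merchandise → 5% + 2.25% county = 7.25% → €0.93
Burrito bowl €9.66: prepared food → 9.75% + 0.75% county = 10.5% → €1.01
Dry cleaning (3 garments) €16.86: personal services → 0% + 0% county = 0% → €0.00
Subtotal = €65.30; tax = €3.95; total due = €69.25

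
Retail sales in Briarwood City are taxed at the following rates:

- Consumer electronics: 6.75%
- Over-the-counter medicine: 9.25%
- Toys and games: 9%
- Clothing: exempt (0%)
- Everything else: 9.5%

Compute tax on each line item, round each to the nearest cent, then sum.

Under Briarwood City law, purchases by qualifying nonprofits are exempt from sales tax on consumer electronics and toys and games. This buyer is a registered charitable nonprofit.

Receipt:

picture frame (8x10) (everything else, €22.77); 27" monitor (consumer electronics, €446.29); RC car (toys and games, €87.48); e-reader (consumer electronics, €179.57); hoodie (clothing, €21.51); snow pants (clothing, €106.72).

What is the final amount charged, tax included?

Picture frame (8x10) €22.77: everything else → 9.5% → €2.16
27" monitor €446.29: consumer electronics, buyer-exempt → 0% → €0.00
RC car €87.48: toys and games, buyer-exempt → 0% → €0.00
E-reader €179.57: consumer electronics, buyer-exempt → 0% → €0.00
Hoodie €21.51: clothing → 0% → €0.00
Snow pants €106.72: clothing → 0% → €0.00
Subtotal = €864.34; tax = €2.16; total due = €866.50

€866.50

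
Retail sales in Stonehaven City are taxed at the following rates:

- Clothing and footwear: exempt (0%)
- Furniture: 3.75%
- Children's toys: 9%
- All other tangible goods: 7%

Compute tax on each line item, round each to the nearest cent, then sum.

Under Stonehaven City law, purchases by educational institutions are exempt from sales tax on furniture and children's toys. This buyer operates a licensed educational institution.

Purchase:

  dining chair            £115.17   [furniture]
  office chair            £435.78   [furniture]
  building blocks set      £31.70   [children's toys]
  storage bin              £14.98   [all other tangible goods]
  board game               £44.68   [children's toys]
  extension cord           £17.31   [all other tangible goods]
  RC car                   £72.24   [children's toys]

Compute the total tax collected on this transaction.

Dining chair £115.17: furniture, buyer-exempt → 0% → £0.00
Office chair £435.78: furniture, buyer-exempt → 0% → £0.00
Building blocks set £31.70: children's toys, buyer-exempt → 0% → £0.00
Storage bin £14.98: all other tangible goods → 7% → £1.05
Board game £44.68: children's toys, buyer-exempt → 0% → £0.00
Extension cord £17.31: all other tangible goods → 7% → £1.21
RC car £72.24: children's toys, buyer-exempt → 0% → £0.00
Total tax = £1.05 + £1.21 = £2.26

£2.26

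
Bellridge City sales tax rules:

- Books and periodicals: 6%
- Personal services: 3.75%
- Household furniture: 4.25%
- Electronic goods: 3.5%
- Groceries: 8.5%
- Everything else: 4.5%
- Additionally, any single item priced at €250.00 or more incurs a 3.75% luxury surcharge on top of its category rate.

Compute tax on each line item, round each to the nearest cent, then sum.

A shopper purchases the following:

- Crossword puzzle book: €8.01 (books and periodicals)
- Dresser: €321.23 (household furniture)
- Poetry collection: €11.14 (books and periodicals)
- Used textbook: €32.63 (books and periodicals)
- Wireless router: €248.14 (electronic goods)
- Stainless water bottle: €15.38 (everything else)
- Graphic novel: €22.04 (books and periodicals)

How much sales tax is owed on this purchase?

€39.50

Crossword puzzle book €8.01: books and periodicals → 6% → €0.48
Dresser €321.23: household furniture → 4.25% + 3.75% surcharge = 8% → €25.70
Poetry collection €11.14: books and periodicals → 6% → €0.67
Used textbook €32.63: books and periodicals → 6% → €1.96
Wireless router €248.14: electronic goods → 3.5% → €8.68
Stainless water bottle €15.38: everything else → 4.5% → €0.69
Graphic novel €22.04: books and periodicals → 6% → €1.32
Total tax = €0.48 + €25.70 + €0.67 + €1.96 + €8.68 + €0.69 + €1.32 = €39.50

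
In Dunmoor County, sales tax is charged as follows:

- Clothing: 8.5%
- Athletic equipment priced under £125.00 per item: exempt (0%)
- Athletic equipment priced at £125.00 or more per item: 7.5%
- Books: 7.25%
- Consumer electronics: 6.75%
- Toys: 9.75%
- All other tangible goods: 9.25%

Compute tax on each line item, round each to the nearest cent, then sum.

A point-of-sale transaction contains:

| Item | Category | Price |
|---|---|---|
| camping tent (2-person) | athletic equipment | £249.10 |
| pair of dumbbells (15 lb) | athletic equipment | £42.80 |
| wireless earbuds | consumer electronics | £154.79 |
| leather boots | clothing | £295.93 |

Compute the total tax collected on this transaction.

Camping tent (2-person) £249.10: athletic equipment, £125.00 or more → 7.5% → £18.68
Pair of dumbbells (15 lb) £42.80: athletic equipment, under £125.00 → 0% → £0.00
Wireless earbuds £154.79: consumer electronics → 6.75% → £10.45
Leather boots £295.93: clothing → 8.5% → £25.15
Total tax = £18.68 + £10.45 + £25.15 = £54.28

£54.28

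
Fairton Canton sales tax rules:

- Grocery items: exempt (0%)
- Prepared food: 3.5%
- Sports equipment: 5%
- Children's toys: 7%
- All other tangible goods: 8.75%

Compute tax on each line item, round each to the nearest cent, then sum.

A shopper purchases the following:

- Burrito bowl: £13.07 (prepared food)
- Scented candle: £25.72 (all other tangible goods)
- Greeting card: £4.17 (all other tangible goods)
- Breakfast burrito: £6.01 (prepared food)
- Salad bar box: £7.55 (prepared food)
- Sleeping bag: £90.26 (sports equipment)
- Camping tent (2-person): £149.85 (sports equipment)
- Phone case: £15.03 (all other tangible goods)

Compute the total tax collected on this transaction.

£16.86

Burrito bowl £13.07: prepared food → 3.5% → £0.46
Scented candle £25.72: all other tangible goods → 8.75% → £2.25
Greeting card £4.17: all other tangible goods → 8.75% → £0.36
Breakfast burrito £6.01: prepared food → 3.5% → £0.21
Salad bar box £7.55: prepared food → 3.5% → £0.26
Sleeping bag £90.26: sports equipment → 5% → £4.51
Camping tent (2-person) £149.85: sports equipment → 5% → £7.49
Phone case £15.03: all other tangible goods → 8.75% → £1.32
Total tax = £0.46 + £2.25 + £0.36 + £0.21 + £0.26 + £4.51 + £7.49 + £1.32 = £16.86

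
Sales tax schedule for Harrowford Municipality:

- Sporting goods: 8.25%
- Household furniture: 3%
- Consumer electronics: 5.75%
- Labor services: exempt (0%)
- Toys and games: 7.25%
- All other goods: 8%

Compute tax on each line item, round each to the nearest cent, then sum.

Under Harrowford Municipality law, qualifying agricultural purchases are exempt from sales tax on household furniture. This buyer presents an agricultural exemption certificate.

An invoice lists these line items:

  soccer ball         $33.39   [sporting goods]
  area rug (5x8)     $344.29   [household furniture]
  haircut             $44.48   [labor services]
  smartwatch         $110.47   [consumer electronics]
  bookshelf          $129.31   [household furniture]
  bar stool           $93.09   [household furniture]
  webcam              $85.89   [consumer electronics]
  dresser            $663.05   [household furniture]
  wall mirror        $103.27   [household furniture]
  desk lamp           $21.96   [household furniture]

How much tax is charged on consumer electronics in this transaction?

$11.29

Smartwatch $110.47: consumer electronics → 5.75% → $6.35
Webcam $85.89: consumer electronics → 5.75% → $4.94
Tax on consumer electronics = $6.35 + $4.94 = $11.29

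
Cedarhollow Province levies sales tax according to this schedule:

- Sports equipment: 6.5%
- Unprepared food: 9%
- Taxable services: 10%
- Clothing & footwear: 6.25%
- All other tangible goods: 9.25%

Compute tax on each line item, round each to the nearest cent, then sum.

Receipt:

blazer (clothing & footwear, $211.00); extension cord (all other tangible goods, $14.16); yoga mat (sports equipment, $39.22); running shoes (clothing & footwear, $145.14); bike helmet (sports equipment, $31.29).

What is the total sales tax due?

Blazer $211.00: clothing & footwear → 6.25% → $13.19
Extension cord $14.16: all other tangible goods → 9.25% → $1.31
Yoga mat $39.22: sports equipment → 6.5% → $2.55
Running shoes $145.14: clothing & footwear → 6.25% → $9.07
Bike helmet $31.29: sports equipment → 6.5% → $2.03
Total tax = $13.19 + $1.31 + $2.55 + $9.07 + $2.03 = $28.15

$28.15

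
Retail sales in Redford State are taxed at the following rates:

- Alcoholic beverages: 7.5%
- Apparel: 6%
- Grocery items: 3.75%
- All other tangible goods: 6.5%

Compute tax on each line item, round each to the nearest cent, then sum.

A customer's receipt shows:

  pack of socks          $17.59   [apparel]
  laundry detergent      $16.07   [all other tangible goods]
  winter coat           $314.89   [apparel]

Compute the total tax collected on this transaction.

$20.99

Pack of socks $17.59: apparel → 6% → $1.06
Laundry detergent $16.07: all other tangible goods → 6.5% → $1.04
Winter coat $314.89: apparel → 6% → $18.89
Total tax = $1.06 + $1.04 + $18.89 = $20.99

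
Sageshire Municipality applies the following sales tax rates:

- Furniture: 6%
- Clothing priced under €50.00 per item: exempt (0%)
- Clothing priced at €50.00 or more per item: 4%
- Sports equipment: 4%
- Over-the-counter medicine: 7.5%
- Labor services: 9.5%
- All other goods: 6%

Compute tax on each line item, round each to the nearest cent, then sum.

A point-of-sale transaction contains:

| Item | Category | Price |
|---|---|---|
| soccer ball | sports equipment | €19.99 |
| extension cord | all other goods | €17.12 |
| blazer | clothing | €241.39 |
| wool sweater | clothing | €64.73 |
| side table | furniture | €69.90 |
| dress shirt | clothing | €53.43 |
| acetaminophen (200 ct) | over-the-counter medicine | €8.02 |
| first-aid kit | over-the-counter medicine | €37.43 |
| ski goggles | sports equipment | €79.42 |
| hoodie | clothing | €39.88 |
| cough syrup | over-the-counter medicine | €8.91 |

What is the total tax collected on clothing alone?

€14.39

Blazer €241.39: clothing, €50.00 or more → 4% → €9.66
Wool sweater €64.73: clothing, €50.00 or more → 4% → €2.59
Dress shirt €53.43: clothing, €50.00 or more → 4% → €2.14
Hoodie €39.88: clothing, under €50.00 → 0% → €0.00
Tax on clothing = €9.66 + €2.59 + €2.14 + €0.00 = €14.39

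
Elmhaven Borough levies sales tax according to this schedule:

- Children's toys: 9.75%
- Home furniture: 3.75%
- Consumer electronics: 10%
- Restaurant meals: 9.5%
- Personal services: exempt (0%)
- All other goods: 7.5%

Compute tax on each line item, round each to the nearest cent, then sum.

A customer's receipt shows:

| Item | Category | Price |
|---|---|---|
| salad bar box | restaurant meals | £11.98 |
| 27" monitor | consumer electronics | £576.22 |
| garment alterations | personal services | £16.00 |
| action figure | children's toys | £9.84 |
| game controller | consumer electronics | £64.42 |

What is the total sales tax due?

Salad bar box £11.98: restaurant meals → 9.5% → £1.14
27" monitor £576.22: consumer electronics → 10% → £57.62
Garment alterations £16.00: personal services → 0% → £0.00
Action figure £9.84: children's toys → 9.75% → £0.96
Game controller £64.42: consumer electronics → 10% → £6.44
Total tax = £1.14 + £57.62 + £0.96 + £6.44 = £66.16

£66.16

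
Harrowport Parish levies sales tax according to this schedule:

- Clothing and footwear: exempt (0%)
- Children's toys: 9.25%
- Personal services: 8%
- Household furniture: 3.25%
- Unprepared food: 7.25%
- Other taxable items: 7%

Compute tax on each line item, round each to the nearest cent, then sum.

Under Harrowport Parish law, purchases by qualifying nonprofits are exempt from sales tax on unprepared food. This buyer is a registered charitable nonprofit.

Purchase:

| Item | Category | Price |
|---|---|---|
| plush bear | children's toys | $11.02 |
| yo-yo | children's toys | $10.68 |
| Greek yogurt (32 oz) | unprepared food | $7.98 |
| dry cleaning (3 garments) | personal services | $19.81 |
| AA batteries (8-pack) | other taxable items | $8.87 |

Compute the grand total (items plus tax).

$62.57

Plush bear $11.02: children's toys → 9.25% → $1.02
Yo-yo $10.68: children's toys → 9.25% → $0.99
Greek yogurt (32 oz) $7.98: unprepared food, buyer-exempt → 0% → $0.00
Dry cleaning (3 garments) $19.81: personal services → 8% → $1.58
AA batteries (8-pack) $8.87: other taxable items → 7% → $0.62
Subtotal = $58.36; tax = $4.21; total due = $62.57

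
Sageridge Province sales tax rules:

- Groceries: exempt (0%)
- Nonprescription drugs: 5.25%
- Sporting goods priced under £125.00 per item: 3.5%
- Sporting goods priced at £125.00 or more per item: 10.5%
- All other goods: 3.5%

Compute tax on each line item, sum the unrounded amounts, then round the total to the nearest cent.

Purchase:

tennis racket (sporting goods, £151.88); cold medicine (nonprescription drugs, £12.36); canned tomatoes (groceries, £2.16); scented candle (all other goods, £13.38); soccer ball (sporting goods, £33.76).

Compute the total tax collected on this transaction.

Tennis racket £151.88: sporting goods, £125.00 or more → 10.5% → £15.9474
Cold medicine £12.36: nonprescription drugs → 5.25% → £0.6489
Canned tomatoes £2.16: groceries → 0% → £0.00
Scented candle £13.38: all other goods → 3.5% → £0.4683
Soccer ball £33.76: sporting goods, under £125.00 → 3.5% → £1.1816
Unrounded tax sum = £18.2462 → £18.25

£18.25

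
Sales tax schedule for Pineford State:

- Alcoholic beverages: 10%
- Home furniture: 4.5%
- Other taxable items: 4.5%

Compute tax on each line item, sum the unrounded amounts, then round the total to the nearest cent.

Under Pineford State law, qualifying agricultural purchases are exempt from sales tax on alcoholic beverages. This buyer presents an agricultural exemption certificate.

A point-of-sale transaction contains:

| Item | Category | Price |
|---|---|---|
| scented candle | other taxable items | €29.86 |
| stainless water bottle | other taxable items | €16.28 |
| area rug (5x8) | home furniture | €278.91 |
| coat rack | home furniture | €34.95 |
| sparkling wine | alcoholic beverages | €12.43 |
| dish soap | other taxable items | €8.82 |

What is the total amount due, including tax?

Scented candle €29.86: other taxable items → 4.5% → €1.3437
Stainless water bottle €16.28: other taxable items → 4.5% → €0.7326
Area rug (5x8) €278.91: home furniture → 4.5% → €12.55095
Coat rack €34.95: home furniture → 4.5% → €1.57275
Sparkling wine €12.43: alcoholic beverages, buyer-exempt → 0% → €0.00
Dish soap €8.82: other taxable items → 4.5% → €0.3969
Subtotal = €381.25; unrounded tax = €16.5969 → €16.60; total due = €397.85

€397.85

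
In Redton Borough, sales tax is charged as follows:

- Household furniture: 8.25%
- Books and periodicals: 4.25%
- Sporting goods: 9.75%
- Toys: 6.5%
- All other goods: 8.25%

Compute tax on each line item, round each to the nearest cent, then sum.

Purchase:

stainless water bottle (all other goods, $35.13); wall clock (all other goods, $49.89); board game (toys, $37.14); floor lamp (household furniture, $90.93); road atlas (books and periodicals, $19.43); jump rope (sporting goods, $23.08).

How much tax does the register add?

$20.01

Stainless water bottle $35.13: all other goods → 8.25% → $2.90
Wall clock $49.89: all other goods → 8.25% → $4.12
Board game $37.14: toys → 6.5% → $2.41
Floor lamp $90.93: household furniture → 8.25% → $7.50
Road atlas $19.43: books and periodicals → 4.25% → $0.83
Jump rope $23.08: sporting goods → 9.75% → $2.25
Total tax = $2.90 + $4.12 + $2.41 + $7.50 + $0.83 + $2.25 = $20.01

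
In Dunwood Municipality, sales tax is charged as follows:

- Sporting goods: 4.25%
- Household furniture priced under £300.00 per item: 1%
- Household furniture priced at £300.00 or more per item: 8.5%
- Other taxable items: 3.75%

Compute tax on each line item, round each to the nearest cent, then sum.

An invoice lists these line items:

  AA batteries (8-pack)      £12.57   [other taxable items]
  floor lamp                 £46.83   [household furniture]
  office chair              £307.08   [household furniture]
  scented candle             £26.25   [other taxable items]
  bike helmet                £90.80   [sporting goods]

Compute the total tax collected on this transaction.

£31.88

AA batteries (8-pack) £12.57: other taxable items → 3.75% → £0.47
Floor lamp £46.83: household furniture, under £300.00 → 1% → £0.47
Office chair £307.08: household furniture, £300.00 or more → 8.5% → £26.10
Scented candle £26.25: other taxable items → 3.75% → £0.98
Bike helmet £90.80: sporting goods → 4.25% → £3.86
Total tax = £0.47 + £0.47 + £26.10 + £0.98 + £3.86 = £31.88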